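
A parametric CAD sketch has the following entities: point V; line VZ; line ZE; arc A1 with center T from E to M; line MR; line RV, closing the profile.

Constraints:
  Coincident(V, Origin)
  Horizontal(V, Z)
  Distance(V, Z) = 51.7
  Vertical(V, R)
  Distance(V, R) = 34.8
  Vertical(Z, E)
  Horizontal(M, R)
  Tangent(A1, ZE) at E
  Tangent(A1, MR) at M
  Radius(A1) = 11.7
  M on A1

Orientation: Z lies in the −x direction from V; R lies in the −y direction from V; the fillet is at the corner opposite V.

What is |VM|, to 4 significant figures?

53.02

V is at the origin; V and Z share the same y with |VZ| = 51.7 and Z on the −x side, so Z = (-51.70, 0.000). VR is vertical with |VR| = 34.8 and R on the −y side, so R = (0.000, -34.80). The virtual corner opposite V is at (-51.70, -34.80). Since A1 is tangent to ZE there, TE ⟂ ZE and the tangent condition forces TM to be normal to MR, with radius 11.7, so the center T sits 11.7 in from both sides at T = (-40.00, -23.10). That places the tangent points at E = (-51.70, -23.10) on ZE and M = (-40.00, -34.80) on MR. Then |VM| = |M − V| = 53.02.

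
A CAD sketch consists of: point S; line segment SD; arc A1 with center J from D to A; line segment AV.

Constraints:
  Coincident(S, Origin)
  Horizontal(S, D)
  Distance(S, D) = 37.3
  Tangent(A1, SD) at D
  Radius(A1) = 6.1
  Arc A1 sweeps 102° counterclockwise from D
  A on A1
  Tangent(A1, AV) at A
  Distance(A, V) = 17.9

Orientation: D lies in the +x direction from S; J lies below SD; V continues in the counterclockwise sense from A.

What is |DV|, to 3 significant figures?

25.0

S is at the origin; SD is horizontal with |SD| = 37.3 and D on the +x side, so D = (37.3, 0.00). Since A1 is tangent to SD there, JD ⟂ SD, so J = D + (0, -6.1) = (37.3, -6.10). On A1, D sits at bearing 90° from J; a 102° counterclockwise sweep puts A at bearing 192°, so A = J + 6.1·(cos 192°, sin 192°) = (31.3, -7.37). A1 meets AV tangentially, so JA is at right angles to AV, so AV runs along (−sin 192°, cos 192°); with |AV| = 17.9, V = (35.1, -24.9). Then |DV| = |V − D| = 25.0.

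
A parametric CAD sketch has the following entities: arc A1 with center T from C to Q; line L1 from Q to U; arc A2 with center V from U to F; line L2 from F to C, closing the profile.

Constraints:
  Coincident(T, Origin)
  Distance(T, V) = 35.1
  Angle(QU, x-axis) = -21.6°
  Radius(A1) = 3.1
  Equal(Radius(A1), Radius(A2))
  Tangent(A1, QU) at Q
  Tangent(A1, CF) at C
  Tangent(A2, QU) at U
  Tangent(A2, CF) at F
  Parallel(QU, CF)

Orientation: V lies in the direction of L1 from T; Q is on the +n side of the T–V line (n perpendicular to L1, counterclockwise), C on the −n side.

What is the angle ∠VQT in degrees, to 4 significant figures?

84.95°

The slot axis is L1's direction at -21.6°, so u = (cos -21.6°, sin -21.6°) = (0.9298, -0.3681) and n = (−sin -21.6°, cos -21.6°) = (0.3681, 0.9298). T is at the origin and V lies 35.1 along u from T, so V = 35.1·u = (32.64, -12.92). Tangency of A1 to both parallel lines with radius 3.1 puts Q and C at T ± 3.1·n: Q = (1.141, 2.882), C = (-1.141, -2.882). Then cos ∠VQT = QV·QT / (|QV||QT|), giving 84.95°.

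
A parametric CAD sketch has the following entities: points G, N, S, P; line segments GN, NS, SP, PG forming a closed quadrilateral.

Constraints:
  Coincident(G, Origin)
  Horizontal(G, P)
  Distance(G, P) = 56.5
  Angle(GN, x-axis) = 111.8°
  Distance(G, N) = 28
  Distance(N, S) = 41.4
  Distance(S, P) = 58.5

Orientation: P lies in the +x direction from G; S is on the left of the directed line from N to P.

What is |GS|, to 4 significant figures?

54.43

Checks: |NS| = 41.40 ✓; |SP| = 58.50 ✓.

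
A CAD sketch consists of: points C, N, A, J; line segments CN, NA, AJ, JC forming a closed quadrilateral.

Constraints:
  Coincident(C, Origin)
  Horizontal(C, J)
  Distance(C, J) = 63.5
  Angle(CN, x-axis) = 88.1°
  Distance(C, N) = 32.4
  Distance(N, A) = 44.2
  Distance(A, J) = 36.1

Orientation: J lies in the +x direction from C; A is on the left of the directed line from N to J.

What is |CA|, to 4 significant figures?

54.94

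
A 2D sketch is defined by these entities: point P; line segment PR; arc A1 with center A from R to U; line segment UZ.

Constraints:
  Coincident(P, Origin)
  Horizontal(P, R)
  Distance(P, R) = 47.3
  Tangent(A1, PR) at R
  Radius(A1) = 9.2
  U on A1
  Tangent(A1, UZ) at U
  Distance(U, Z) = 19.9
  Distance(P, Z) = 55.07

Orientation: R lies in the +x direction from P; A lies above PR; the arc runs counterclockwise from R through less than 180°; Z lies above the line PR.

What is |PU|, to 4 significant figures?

56.98

Checks: |AU| = 9.200 ✓; ∠(AU, UZ) = 90.00° ✓; |UZ| = 19.90 ✓; |PZ| = 55.07 ✓.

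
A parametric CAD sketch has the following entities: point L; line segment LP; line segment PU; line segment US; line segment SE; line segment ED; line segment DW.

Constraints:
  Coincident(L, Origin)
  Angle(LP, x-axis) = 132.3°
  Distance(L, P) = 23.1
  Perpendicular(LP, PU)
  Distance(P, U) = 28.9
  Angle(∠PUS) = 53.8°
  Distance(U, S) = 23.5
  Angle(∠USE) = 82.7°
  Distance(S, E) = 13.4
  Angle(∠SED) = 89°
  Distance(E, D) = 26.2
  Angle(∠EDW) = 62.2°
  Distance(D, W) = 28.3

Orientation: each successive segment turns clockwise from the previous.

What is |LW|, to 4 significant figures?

32.67

L is at the origin; LP runs at 132.3° with length 23.1, so P = (-15.55, 17.09). LP is perpendicular to PU, so PU runs at 42.30°; with |PU| = 28.9, U = (5.829, 36.54). ∠PUS = 53.8° gives US at -83.90° from the x-axis; with |US| = 23.5, S = (8.326, 13.17). ∠USE = 82.7° gives SE at 178.8° from the x-axis; with |SE| = 13.4, E = (-5.071, 13.45). ∠SED = 89.0° gives ED at 87.80° from the x-axis; with |ED| = 26.2, D = (-4.065, 39.63). ∠EDW = 62.2° gives DW at -30.00° from the x-axis; with |DW| = 28.3, W = (20.44, 25.48). Then |LW| = |W − L| = 32.67.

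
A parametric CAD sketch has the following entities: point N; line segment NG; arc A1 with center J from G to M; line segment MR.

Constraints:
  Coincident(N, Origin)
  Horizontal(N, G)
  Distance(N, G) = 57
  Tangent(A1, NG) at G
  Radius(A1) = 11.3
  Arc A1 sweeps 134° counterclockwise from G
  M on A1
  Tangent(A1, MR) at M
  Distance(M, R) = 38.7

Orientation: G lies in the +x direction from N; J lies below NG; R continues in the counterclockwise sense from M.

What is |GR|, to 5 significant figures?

50.593

N is at the origin; N and G share the same y with |NG| = 57.0 and G on the +x side, so G = (57.000, 0.0000). Since A1 is tangent to NG there, JG ⟂ NG, so J = G + (0, -11.3) = (57.000, -11.300). On A1, G sits at bearing 90° from J; a 134° counterclockwise sweep puts M at bearing 224°, so M = J + 11.3·(cos 224°, sin 224°) = (48.871, -19.150). A1 meets MR tangentially, so JM is at right angles to MR, so MR runs along (−sin 224°, cos 224°); with |MR| = 38.7, R = (75.755, -46.988). Then |GR| = |R − G| = 50.593.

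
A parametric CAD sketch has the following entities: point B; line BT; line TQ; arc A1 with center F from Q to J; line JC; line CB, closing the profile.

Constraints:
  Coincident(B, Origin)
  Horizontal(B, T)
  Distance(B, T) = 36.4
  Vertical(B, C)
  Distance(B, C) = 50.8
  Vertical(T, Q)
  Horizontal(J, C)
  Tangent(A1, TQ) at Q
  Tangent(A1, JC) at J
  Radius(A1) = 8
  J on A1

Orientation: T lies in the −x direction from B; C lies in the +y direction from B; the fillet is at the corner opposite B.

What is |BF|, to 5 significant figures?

51.365

B and C share the same x with |BC| = 50.8 and C on the +y side, so C = (0.0000, 50.800). The virtual corner opposite B is at (-36.400, 50.800). A1 meets TQ tangentially, so FQ is at right angles to TQ and A1 meets JC tangentially, so FJ is at right angles to JC, with radius 8.0, so the center F sits 8.0 in from both sides at F = (-28.400, 42.800). Then |BF| = |F − B| = 51.365.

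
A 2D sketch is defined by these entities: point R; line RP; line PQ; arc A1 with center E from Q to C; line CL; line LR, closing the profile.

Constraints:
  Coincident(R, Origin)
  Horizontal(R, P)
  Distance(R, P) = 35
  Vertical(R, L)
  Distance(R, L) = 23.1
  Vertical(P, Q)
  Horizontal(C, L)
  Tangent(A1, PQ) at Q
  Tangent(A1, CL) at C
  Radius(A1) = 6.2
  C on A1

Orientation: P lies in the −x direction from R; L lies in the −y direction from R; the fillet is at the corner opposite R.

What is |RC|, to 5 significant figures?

36.920

The virtual corner opposite R is at (-35.000, -23.100). Since A1 is tangent to PQ there, EQ ⟂ PQ and tangency of A1 to CL means the radius EC is perpendicular to CL, with radius 6.2, so the center E sits 6.2 in from both sides at E = (-28.800, -16.900). That places the tangent points at Q = (-35.000, -16.900) on PQ and C = (-28.800, -23.100) on CL. Then |RC| = |C − R| = 36.920.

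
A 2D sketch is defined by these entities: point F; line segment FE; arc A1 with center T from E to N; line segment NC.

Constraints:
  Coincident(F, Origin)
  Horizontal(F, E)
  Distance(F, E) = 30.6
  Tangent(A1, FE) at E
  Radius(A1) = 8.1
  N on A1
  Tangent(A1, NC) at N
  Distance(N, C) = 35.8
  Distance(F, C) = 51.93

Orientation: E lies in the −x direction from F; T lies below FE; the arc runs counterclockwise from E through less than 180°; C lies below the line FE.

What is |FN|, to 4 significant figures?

39.74

F is at the origin; F and E share the same y with |FE| = 30.6 and E on the −x side, so E = (-30.60, 0.000). Tangency of A1 to FE means the radius TE is perpendicular to FE, so T = E + (0, -8.1) = (-30.60, -8.100). Since TN ⟂ NC (tangency), |TC| = √(8.1² + 35.8²) = 36.70 regardless of where N sits on A1. So C lies on both circle(F, 51.93) and circle(T, 36.70); the below-FE intersection is C = (-26.62, -44.59). N is the foot of the tangent from C: N = (-38.26, -10.73).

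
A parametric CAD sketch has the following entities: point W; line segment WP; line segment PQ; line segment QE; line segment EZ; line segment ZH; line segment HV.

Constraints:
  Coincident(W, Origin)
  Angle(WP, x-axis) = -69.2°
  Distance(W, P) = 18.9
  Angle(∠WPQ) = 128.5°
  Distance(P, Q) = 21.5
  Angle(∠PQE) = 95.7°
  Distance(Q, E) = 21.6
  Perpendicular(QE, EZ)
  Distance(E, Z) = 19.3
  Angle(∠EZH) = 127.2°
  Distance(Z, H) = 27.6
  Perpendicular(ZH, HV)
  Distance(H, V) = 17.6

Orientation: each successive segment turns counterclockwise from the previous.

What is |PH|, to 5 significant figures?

14.698

W is at the origin; WP runs at -69.2° with length 18.9, so P = (6.7115, -17.668). ∠WPQ = 128.5° gives PQ at -17.700° from the x-axis; with |PQ| = 21.5, Q = (27.194, -24.205). ∠PQE = 95.7° gives QE at 66.600° from the x-axis; with |QE| = 21.6, E = (35.772, -4.3814). QE ⟂ EZ, so EZ runs at 156.60°; with |EZ| = 19.3, Z = (18.059, 3.2835). ∠EZH = 127.2° gives ZH at -150.60° from the x-axis; with |ZH| = 27.6, H = (-5.9860, -10.265). Then |PH| = |H − P| = 14.698.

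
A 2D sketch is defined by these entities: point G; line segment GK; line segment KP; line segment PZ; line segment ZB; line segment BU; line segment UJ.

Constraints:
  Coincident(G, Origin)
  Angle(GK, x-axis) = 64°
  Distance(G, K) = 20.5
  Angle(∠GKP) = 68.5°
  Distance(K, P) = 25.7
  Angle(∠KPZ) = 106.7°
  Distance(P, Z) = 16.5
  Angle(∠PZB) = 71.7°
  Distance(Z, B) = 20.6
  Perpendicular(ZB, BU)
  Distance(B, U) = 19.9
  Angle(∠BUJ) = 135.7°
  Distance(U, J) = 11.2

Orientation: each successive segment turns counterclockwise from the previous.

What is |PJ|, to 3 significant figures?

14.4

G is at the origin; GK runs at 64.0° with length 20.5, so K = (8.99, 18.4). ∠GKP = 68.5° gives KP at 176° from the x-axis; with |KP| = 25.7, P = (-16.6, 20.4). ∠KPZ = 106.7° gives PZ at -111° from the x-axis; with |PZ| = 16.5, Z = (-22.6, 5.06). ∠PZB = 71.7° gives ZB at -2.90° from the x-axis; with |ZB| = 20.6, B = (-2.03, 4.02). ZB is perpendicular to BU, so BU runs at 87.1°; with |BU| = 19.9, U = (-1.02, 23.9). ∠BUJ = 135.7° gives UJ at 131° from the x-axis; with |UJ| = 11.2, J = (-8.43, 32.3). Then |PJ| = |J − P| = 14.4.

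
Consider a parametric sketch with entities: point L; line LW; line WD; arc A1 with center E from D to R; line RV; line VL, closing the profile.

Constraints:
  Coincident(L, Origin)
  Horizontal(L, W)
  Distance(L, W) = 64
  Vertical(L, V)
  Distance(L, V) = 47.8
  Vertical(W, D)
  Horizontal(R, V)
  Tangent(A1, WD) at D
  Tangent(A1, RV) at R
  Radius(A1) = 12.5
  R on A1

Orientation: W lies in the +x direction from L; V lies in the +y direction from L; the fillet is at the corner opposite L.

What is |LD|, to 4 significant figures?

73.09

The virtual corner opposite L is at (64.00, 47.80). A1 meets WD tangentially, so ED is at right angles to WD and the tangent condition forces ER to be normal to RV, with radius 12.5, so the center E sits 12.5 in from both sides at E = (51.50, 35.30). That places the tangent points at D = (64.00, 35.30) on WD and R = (51.50, 47.80) on RV. Then |LD| = |D − L| = 73.09.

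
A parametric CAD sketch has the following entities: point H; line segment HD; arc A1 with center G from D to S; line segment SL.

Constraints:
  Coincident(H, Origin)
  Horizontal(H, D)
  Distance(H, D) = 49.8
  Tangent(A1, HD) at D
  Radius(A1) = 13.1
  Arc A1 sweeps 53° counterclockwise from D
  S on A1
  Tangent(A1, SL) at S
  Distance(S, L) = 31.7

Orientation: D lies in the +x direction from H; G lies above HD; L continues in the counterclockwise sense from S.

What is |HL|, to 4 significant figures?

85.01

H is at the origin; H and D share the same y with |HD| = 49.8 and D on the +x side, so D = (49.80, 0.000). Tangency of A1 to HD means the radius GD is perpendicular to HD, so G = D + (0, 13.1) = (49.80, 13.10). On A1, D sits at bearing -90° from G; a 53° counterclockwise sweep puts S at bearing -37°, so S = G + 13.1·(cos -37°, sin -37°) = (60.26, 5.216). Since A1 is tangent to SL there, GS ⟂ SL, so SL runs along (−sin -37°, cos -37°); with |SL| = 31.7, L = (79.34, 30.53). Then |HL| = |L − H| = 85.01.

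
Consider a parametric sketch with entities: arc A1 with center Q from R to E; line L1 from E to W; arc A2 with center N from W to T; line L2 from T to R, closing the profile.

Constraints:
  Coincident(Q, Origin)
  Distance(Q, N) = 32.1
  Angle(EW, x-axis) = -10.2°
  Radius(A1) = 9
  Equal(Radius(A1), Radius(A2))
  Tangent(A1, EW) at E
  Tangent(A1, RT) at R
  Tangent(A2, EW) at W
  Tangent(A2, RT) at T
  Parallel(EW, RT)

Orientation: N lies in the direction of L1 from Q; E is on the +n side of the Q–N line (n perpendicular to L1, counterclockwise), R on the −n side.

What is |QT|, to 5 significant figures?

33.338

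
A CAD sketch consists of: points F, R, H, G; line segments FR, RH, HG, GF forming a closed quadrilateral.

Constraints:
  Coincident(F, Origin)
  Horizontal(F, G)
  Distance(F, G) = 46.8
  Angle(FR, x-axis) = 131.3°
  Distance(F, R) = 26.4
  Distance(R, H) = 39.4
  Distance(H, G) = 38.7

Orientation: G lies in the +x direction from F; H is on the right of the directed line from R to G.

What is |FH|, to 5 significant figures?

13.018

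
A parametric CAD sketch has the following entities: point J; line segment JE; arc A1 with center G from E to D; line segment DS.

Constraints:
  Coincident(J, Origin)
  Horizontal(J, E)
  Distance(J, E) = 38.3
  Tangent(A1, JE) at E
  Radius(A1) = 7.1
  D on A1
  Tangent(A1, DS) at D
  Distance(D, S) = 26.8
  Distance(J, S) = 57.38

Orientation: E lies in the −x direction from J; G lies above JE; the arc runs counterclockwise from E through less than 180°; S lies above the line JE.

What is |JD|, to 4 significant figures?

34.07

Checks: |JE| = 38.30 ✓; |GD| = 7.100 ✓; ∠(GD, DS) = 90.00° ✓; |DS| = 26.80 ✓; |JS| = 57.38 ✓.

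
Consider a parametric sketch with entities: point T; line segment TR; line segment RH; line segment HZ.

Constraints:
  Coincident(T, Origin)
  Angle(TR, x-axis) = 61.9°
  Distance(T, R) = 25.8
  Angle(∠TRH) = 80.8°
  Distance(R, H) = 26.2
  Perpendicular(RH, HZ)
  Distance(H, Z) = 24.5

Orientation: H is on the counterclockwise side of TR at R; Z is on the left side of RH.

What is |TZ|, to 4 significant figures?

22.10

T is at the origin; TR runs at 61.9° with length 25.8, so R = 25.8·(cos 61.9°, sin 61.9°) = (12.15, 22.76). ∠TRH = 80.8°, so RH runs at 61.9° + (180° − 80.8°) = 161.1° from the x-axis; with |RH| = 26.2, H = R + 26.2·(cos 161.1°, sin 161.1°) = (-12.64, 31.25). RH ⟂ HZ; with |HZ| = 24.5 on the left of RH, Z = H + 24.5·(-0.3239, -0.9461) = (-20.57, 8.066). Then |TZ| = |Z − T| = 22.10.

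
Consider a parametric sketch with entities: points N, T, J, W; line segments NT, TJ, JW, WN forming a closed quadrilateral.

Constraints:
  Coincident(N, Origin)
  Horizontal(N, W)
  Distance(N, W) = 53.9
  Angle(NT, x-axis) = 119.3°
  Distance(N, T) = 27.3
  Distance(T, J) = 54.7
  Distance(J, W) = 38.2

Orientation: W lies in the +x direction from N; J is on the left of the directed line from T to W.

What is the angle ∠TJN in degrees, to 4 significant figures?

29.18°

Checks: |TJ| = 54.70 ✓; |JW| = 38.20 ✓.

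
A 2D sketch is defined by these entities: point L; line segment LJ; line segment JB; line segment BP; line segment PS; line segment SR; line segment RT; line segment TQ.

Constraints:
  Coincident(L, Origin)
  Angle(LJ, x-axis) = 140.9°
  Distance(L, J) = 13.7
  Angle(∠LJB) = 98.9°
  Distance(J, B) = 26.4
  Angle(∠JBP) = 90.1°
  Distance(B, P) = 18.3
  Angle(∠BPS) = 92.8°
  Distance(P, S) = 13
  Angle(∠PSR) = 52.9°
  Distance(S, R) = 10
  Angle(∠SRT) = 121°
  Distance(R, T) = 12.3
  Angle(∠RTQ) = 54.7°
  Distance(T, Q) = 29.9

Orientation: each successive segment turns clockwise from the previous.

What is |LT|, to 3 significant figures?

33.5

L is at the origin; LJ runs at 140.9° with length 13.7, so J = (-10.6, 8.64). ∠LJB = 98.9° gives JB at 59.8° from the x-axis; with |JB| = 26.4, B = (2.65, 31.5). ∠JBP = 90.1° gives BP at -30.1° from the x-axis; with |BP| = 18.3, P = (18.5, 22.3). ∠BPS = 92.8° gives PS at -117° from the x-axis; with |PS| = 13.0, S = (12.5, 10.7). ∠PSR = 52.9° gives SR at 116° from the x-axis; with |SR| = 10.0, R = (8.20, 19.7). ∠SRT = 121.0° gives RT at 56.6° from the x-axis; with |RT| = 12.3, T = (15.0, 30.0). Then |LT| = |T − L| = 33.5.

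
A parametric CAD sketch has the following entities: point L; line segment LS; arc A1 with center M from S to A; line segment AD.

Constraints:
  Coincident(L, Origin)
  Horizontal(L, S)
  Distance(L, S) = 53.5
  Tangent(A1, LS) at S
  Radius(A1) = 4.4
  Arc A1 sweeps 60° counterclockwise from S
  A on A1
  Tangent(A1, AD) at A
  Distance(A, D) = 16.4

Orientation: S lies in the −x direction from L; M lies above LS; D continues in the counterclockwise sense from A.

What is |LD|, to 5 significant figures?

44.614

L is at the origin; LS is horizontal with |LS| = 53.5 and S on the −x side, so S = (-53.500, 0.0000). A1 meets LS tangentially, so MS is at right angles to LS, so M = S + (0, 4.4) = (-53.500, 4.4000). On A1, S sits at bearing -90° from M; a 60° counterclockwise sweep puts A at bearing -30°, so A = M + 4.4·(cos -30°, sin -30°) = (-49.689, 2.2000). Since A1 is tangent to AD there, MA ⟂ AD, so AD runs along (−sin -30°, cos -30°); with |AD| = 16.4, D = (-41.489, 16.403). Then |LD| = |D − L| = 44.614.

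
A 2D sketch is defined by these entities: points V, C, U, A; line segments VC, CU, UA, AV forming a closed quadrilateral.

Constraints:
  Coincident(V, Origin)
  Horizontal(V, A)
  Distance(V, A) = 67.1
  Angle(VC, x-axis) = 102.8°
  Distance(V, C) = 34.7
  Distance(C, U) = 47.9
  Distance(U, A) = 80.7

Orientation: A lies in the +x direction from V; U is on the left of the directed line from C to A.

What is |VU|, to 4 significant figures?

73.25

Checks: |CU| = 47.90 ✓; |UA| = 80.70 ✓.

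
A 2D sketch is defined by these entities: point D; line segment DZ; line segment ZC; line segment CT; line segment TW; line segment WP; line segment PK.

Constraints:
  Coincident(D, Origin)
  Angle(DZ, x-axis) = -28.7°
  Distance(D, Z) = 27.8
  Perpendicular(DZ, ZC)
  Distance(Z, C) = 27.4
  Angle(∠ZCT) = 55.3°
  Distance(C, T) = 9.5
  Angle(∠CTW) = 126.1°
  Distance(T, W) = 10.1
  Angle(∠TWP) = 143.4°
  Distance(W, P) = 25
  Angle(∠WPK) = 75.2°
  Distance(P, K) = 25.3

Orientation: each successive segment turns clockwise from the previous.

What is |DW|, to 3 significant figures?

23.0

∠ZCT = 55.3° gives CT at 117° from the x-axis; with |CT| = 9.5, T = (6.97, -28.9). ∠CTW = 126.1° gives TW at 62.7° from the x-axis; with |TW| = 10.1, W = (11.6, -19.9). Then |DW| = |W − D| = 23.0.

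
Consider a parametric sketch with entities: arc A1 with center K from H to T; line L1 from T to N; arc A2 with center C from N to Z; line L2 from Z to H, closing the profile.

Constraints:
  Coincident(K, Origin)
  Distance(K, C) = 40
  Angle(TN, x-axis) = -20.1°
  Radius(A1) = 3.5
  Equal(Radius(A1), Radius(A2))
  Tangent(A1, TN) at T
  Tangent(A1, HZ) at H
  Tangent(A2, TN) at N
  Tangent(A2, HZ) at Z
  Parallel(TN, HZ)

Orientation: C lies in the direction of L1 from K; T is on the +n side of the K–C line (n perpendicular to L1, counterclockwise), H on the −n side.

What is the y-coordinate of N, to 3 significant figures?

-10.5

Tangency of A1 to both parallel lines with radius 3.5 puts T and H at K ± 3.5·n: T = (1.20, 3.29), H = (-1.20, -3.29). Equal radii place N and Z the same way about C: N = C + 3.5·n = (38.8, -10.5), Z = C − 3.5·n = (36.4, -17.0). So N.y = -10.5.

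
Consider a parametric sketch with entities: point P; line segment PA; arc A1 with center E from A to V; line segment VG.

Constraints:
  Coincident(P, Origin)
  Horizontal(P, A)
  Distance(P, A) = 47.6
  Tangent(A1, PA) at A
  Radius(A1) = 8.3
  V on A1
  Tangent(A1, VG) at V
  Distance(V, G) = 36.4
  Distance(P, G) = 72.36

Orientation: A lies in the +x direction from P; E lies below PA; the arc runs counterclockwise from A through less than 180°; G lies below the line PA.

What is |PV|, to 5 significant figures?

42.042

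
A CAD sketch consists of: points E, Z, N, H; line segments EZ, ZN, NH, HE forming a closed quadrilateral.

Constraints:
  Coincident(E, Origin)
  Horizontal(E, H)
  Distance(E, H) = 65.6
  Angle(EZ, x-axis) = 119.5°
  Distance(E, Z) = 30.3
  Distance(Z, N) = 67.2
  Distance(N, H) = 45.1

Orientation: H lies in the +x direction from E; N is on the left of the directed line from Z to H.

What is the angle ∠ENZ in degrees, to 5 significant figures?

26.305°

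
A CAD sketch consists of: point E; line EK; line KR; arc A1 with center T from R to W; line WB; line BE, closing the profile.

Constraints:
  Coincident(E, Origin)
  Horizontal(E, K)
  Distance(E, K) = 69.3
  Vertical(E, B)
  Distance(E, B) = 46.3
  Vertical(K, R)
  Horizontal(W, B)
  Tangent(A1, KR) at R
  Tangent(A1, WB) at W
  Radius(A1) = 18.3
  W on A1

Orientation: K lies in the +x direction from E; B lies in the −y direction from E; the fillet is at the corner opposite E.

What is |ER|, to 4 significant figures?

74.74

The virtual corner opposite E is at (69.30, -46.30). The tangent condition forces TR to be normal to KR and the tangent condition forces TW to be normal to WB, with radius 18.3, so the center T sits 18.3 in from both sides at T = (51.00, -28.00). That places the tangent points at R = (69.30, -28.00) on KR and W = (51.00, -46.30) on WB. Then |ER| = |R − E| = 74.74.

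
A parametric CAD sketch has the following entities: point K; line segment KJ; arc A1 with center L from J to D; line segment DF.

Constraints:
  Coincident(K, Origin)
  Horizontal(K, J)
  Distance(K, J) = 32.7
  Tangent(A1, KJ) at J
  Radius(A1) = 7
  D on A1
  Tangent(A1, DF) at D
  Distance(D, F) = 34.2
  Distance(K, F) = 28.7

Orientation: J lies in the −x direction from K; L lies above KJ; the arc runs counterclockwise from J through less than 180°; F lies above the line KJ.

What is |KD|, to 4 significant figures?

27.52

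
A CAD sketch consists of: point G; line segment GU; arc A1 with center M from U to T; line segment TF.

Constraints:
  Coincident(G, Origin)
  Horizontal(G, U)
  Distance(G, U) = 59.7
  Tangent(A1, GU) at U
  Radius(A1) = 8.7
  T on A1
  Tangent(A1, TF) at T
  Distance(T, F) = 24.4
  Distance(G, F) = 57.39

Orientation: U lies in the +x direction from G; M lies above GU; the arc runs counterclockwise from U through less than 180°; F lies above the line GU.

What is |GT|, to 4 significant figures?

67.35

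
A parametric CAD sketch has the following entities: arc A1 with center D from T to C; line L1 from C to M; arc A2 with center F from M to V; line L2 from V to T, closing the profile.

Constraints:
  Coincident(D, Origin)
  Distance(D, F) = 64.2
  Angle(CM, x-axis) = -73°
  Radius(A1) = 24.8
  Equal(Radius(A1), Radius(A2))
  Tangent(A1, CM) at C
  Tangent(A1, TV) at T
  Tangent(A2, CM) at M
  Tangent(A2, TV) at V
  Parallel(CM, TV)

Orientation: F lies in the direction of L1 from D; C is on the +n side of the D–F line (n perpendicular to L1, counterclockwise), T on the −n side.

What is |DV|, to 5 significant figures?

68.824

The slot axis is L1's direction at -73.0°, so u = (cos -73.0°, sin -73.0°) = (0.29237, -0.95630) and n = (−sin -73.0°, cos -73.0°) = (0.95630, 0.29237). D is at the origin and F lies 64.2 along u from D, so F = 64.2·u = (18.770, -61.395). Tangency of A1 to both parallel lines with radius 24.8 puts C and T at D ± 24.8·n: C = (23.716, 7.2508), T = (-23.716, -7.2508). Equal radii place M and V the same way about F: M = F + 24.8·n = (42.487, -54.144), V = F − 24.8·n = (-4.9461, -68.646). Then |DV| = |V − D| = 68.824.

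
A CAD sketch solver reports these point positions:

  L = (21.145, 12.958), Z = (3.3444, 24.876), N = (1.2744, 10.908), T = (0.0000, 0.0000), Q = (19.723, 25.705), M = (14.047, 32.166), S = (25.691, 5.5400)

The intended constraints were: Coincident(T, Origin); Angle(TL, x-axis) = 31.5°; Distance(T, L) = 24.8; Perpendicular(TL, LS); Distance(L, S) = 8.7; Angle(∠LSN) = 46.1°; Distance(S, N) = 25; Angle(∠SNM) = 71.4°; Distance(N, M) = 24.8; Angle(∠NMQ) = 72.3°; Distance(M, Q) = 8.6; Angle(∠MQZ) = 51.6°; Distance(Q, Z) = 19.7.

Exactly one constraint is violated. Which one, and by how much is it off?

Distance(Q, Z) = 19.7 — off by 3.30.

T = (0.00, 0.00) ✓; TL at 31.50° ✓; |TL| = 24.80 ✓; ∠(TL, LS) = 90.00° ✓; |LS| = 8.700 ✓; ∠LSN = 46.10° ✓; |SN| = 25.00 ✓; ∠SNM = 71.40° ✓; |NM| = 24.80 ✓; ∠NMQ = 72.30° ✓; |MQ| = 8.600 ✓; ∠MQZ = 51.60° ✓; |QZ| = 16.40 ✗.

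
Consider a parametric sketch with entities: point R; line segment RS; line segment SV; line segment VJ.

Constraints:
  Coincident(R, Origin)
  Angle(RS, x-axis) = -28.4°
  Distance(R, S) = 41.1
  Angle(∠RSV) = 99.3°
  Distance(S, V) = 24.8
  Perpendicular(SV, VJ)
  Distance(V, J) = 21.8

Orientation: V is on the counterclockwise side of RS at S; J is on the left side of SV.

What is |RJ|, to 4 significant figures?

36.61

R is at the origin; RS runs at -28.4° with length 41.1, so S = 41.1·(cos -28.4°, sin -28.4°) = (36.15, -19.55). ∠RSV = 99.3°, so SV runs at -28.4° + (180° − 99.3°) = 52.30° from the x-axis; with |SV| = 24.8, V = S + 24.8·(cos 52.30°, sin 52.30°) = (51.32, 0.07419). The perpendicularity gives VJ at right angles to SV; with |VJ| = 21.8 on the left of SV, J = V + 21.8·(-0.7912, 0.6115) = (34.07, 13.41). Then |RJ| = |J − R| = 36.61.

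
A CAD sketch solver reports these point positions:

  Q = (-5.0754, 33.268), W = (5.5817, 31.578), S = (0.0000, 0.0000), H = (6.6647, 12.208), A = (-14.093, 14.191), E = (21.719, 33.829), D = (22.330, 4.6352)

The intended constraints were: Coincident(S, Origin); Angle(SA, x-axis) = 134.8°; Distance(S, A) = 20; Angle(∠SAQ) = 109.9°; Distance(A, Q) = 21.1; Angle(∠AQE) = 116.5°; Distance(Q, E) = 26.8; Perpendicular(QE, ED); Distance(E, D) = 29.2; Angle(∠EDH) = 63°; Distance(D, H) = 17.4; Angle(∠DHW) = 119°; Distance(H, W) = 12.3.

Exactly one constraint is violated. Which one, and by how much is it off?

Distance(H, W) = 12.3 — off by 7.10.

S = (0.00, 0.00) ✓; SA at 134.8° ✓; |SA| = 20.00 ✓; ∠SAQ = 109.9° ✓; |AQ| = 21.10 ✓; ∠AQE = 116.5° ✓; |QE| = 26.80 ✓; ∠(QE, ED) = 90.00° ✓; |ED| = 29.20 ✓; ∠EDH = 63.00° ✓; |DH| = 17.40 ✓; ∠DHW = 119.0° ✓; |HW| = 19.40 ✗.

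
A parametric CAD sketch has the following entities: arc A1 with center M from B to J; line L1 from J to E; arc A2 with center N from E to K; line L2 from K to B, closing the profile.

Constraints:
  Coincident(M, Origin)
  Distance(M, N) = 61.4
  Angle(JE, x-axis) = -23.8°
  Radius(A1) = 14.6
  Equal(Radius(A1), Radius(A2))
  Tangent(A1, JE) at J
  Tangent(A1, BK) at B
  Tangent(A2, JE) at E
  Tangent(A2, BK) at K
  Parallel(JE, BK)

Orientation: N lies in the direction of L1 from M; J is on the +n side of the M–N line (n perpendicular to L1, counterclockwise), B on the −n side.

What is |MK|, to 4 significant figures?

63.11

The slot axis is L1's direction at -23.8°, so u = (cos -23.8°, sin -23.8°) = (0.9150, -0.4035) and n = (−sin -23.8°, cos -23.8°) = (0.4035, 0.9150). M is at the origin and N lies 61.4 along u from M, so N = 61.4·u = (56.18, -24.78). Tangency of A1 to both parallel lines with radius 14.6 puts J and B at M ± 14.6·n: J = (5.892, 13.36), B = (-5.892, -13.36). Equal radii place E and K the same way about N: E = N + 14.6·n = (62.07, -11.42), K = N − 14.6·n = (50.29, -38.14). Then |MK| = |K − M| = 63.11.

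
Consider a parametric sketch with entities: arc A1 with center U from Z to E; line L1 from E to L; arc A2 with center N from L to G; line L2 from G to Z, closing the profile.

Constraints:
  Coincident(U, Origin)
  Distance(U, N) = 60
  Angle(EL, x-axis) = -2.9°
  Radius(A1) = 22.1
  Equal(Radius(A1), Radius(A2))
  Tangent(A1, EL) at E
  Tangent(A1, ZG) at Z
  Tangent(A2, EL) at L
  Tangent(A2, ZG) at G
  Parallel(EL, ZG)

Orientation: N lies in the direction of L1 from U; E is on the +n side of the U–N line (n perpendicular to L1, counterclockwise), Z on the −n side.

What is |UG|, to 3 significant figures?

63.9

The slot axis is L1's direction at -2.9°, so u = (cos -2.9°, sin -2.9°) = (0.999, -0.0506) and n = (−sin -2.9°, cos -2.9°) = (0.0506, 0.999). U is at the origin and N lies 60.0 along u from U, so N = 60.0·u = (59.9, -3.04). Tangency of A1 to both parallel lines with radius 22.1 puts E and Z at U ± 22.1·n: E = (1.12, 22.1), Z = (-1.12, -22.1). Equal radii place L and G the same way about N: L = N + 22.1·n = (61.0, 19.0), G = N − 22.1·n = (58.8, -25.1). Then |UG| = |G − U| = 63.9.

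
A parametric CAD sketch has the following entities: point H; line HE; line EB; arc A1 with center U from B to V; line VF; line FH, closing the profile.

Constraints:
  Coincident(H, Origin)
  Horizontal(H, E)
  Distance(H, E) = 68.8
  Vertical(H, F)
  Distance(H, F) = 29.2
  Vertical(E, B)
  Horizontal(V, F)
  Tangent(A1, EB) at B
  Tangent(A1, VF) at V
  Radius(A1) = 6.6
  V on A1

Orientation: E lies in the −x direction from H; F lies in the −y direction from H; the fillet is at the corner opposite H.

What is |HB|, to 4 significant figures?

72.42

H is at the origin; H and E share the same y with |HE| = 68.8 and E on the −x side, so E = (-68.80, 0.000). H and F share the same x with |HF| = 29.2 and F on the −y side, so F = (0.000, -29.20). The virtual corner opposite H is at (-68.80, -29.20). A1 meets EB tangentially, so UB is at right angles to EB and A1 meets VF tangentially, so UV is at right angles to VF, with radius 6.6, so the center U sits 6.6 in from both sides at U = (-62.20, -22.60). That places the tangent points at B = (-68.80, -22.60) on EB and V = (-62.20, -29.20) on VF. Then |HB| = |B − H| = 72.42.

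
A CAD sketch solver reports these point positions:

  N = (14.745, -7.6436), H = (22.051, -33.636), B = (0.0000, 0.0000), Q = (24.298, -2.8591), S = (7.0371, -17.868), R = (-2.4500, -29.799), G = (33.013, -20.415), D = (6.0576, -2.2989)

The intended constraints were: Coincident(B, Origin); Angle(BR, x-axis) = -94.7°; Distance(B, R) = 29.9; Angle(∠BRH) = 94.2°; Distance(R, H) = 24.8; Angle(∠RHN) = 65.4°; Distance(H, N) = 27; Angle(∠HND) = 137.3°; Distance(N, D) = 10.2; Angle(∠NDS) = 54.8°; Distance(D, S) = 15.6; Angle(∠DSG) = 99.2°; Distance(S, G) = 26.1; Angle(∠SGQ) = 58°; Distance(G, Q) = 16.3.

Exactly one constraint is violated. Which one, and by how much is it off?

Distance(G, Q) = 16.3 — off by 3.30.

B = (0.00, 0.00) ✓; BR at -94.70° ✓; |BR| = 29.90 ✓; ∠BRH = 94.20° ✓; |RH| = 24.80 ✓; ∠RHN = 65.40° ✓; |HN| = 27.00 ✓; ∠HND = 137.3° ✓; |ND| = 10.20 ✓; ∠NDS = 54.80° ✓; |DS| = 15.60 ✓; ∠DSG = 99.20° ✓; |SG| = 26.10 ✓; ∠SGQ = 58.00° ✓; |GQ| = 19.60 ✗.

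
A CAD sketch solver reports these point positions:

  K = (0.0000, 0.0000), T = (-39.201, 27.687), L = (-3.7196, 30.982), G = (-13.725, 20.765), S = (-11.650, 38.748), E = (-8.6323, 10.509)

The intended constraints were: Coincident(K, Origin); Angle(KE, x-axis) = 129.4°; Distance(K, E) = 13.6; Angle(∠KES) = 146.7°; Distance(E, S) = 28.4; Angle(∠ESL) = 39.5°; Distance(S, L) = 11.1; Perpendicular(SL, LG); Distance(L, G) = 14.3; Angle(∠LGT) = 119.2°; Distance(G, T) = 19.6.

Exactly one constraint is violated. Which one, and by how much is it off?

Distance(G, T) = 19.6 — off by 6.80.

K = (0.00, 0.00) ✓; KE at 129.4° ✓; |KE| = 13.60 ✓; ∠KES = 146.7° ✓; |ES| = 28.40 ✓; ∠ESL = 39.50° ✓; |SL| = 11.10 ✓; ∠(SL, LG) = 90.00° ✓; |LG| = 14.30 ✓; ∠LGT = 119.2° ✓; |GT| = 26.40 ✗.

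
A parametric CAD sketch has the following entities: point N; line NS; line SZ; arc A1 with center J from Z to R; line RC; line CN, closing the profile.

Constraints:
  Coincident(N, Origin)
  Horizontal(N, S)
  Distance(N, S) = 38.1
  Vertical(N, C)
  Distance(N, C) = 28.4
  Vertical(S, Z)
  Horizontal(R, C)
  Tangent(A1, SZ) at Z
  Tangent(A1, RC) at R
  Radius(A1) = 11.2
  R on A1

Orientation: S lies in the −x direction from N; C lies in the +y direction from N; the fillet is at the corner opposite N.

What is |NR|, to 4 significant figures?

39.12

N is at the origin; NS is horizontal with |NS| = 38.1 and S on the −x side, so S = (-38.10, 0.000). NC is vertical with |NC| = 28.4 and C on the +y side, so C = (0.000, 28.40). The virtual corner opposite N is at (-38.10, 28.40). Tangency of A1 to SZ means the radius JZ is perpendicular to SZ and the tangent condition forces JR to be normal to RC, with radius 11.2, so the center J sits 11.2 in from both sides at J = (-26.90, 17.20). That places the tangent points at Z = (-38.10, 17.20) on SZ and R = (-26.90, 28.40) on RC. Then |NR| = |R − N| = 39.12.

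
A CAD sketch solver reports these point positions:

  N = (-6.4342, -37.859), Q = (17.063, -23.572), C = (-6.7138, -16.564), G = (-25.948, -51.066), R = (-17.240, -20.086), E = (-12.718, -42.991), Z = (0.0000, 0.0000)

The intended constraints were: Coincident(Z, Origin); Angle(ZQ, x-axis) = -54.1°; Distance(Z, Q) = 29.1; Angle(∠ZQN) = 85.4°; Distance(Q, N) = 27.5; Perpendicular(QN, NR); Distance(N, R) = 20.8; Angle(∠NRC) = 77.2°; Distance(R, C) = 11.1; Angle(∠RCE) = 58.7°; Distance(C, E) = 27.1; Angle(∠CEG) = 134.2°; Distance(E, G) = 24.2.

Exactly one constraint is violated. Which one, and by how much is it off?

Distance(E, G) = 24.2 — off by 8.70.

Z = (0.00, 0.00) ✓; ZQ at -54.10° ✓; |ZQ| = 29.10 ✓; ∠ZQN = 85.40° ✓; |QN| = 27.50 ✓; ∠(QN, NR) = 90.00° ✓; |NR| = 20.80 ✓; ∠NRC = 77.20° ✓; |RC| = 11.10 ✓; ∠RCE = 58.70° ✓; |CE| = 27.10 ✓; ∠CEG = 134.2° ✓; |EG| = 15.50 ✗.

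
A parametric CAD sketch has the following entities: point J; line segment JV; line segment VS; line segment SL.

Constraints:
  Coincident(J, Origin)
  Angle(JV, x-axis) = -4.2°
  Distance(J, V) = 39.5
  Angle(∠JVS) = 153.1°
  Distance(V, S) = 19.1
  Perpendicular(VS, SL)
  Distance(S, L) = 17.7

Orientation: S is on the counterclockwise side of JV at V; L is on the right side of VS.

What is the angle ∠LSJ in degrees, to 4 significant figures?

108.2°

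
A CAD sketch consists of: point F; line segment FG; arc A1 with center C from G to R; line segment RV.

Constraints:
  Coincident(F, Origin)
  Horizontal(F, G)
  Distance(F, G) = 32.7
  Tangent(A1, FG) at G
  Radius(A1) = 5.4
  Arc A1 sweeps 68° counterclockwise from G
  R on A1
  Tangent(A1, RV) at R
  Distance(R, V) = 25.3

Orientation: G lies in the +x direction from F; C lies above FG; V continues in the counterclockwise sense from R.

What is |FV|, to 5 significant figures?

54.281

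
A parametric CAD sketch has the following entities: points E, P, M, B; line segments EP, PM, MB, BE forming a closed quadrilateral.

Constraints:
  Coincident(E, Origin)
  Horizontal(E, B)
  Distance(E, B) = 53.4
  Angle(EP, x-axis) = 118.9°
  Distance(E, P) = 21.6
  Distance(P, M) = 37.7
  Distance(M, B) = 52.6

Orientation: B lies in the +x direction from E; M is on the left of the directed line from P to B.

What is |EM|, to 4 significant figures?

45.57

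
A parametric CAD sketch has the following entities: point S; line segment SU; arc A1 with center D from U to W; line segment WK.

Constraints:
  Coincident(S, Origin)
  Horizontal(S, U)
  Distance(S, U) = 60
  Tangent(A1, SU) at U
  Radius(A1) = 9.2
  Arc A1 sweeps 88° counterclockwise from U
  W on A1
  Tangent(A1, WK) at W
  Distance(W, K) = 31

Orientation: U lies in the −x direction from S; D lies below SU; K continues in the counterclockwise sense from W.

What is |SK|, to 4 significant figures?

80.79

On A1, U sits at bearing 90° from D; an 88° counterclockwise sweep puts W at bearing 178°, so W = D + 9.2·(cos 178°, sin 178°) = (-69.19, -8.879). A1 meets WK tangentially, so DW is at right angles to WK, so WK runs along (−sin 178°, cos 178°); with |WK| = 31.0, K = (-70.28, -39.86). Then |SK| = |K − S| = 80.79.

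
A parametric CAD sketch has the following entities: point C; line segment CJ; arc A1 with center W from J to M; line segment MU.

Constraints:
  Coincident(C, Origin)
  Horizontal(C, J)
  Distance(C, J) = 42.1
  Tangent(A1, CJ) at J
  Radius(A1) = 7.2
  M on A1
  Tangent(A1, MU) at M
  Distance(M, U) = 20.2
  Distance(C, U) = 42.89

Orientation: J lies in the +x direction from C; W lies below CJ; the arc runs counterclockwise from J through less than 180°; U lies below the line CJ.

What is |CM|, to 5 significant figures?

35.552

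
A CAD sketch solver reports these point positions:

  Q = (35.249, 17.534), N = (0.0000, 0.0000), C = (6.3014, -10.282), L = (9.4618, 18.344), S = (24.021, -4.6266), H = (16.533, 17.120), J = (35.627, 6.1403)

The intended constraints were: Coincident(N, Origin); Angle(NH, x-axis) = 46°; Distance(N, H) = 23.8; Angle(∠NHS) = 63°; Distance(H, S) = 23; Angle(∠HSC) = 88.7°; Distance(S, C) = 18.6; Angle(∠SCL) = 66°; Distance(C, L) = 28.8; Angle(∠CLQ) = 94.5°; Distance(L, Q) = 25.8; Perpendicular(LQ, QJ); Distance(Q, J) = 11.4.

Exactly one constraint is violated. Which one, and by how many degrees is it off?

Perpendicular(LQ, QJ) — off by 3.70°.

N = (0.00, 0.00) ✓; NH at 46.00° ✓; |NH| = 23.80 ✓; ∠NHS = 63.00° ✓; |HS| = 23.00 ✓; ∠HSC = 88.70° ✓; |SC| = 18.60 ✓; ∠SCL = 66.00° ✓; |CL| = 28.80 ✓; ∠CLQ = 94.50° ✓; |LQ| = 25.80 ✓; ∠(LQ, QJ) = 86.30° ✗; |QJ| = 11.40 ✓.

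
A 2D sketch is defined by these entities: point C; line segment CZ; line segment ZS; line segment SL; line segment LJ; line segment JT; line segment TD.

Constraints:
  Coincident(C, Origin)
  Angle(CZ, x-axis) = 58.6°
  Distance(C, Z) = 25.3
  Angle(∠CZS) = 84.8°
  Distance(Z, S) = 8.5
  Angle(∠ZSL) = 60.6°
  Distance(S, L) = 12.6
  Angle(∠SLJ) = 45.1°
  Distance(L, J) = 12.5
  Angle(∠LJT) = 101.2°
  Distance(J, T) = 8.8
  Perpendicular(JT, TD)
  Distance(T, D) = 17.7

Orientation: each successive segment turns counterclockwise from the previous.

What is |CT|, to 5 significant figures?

30.565

C is at the origin; CZ runs at 58.6° with length 25.3, so Z = (13.182, 21.595). ∠CZS = 84.8° gives ZS at 153.80° from the x-axis; with |ZS| = 8.5, S = (5.5548, 25.348). ∠ZSL = 60.6° gives SL at -86.800° from the x-axis; with |SL| = 12.6, L = (6.2582, 12.767). ∠SLJ = 45.1° gives LJ at 48.100° from the x-axis; with |LJ| = 12.5, J = (14.606, 22.071). ∠LJT = 101.2° gives JT at 126.90° from the x-axis; with |JT| = 8.8, T = (9.3224, 29.108). Then |CT| = |T − C| = 30.565.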